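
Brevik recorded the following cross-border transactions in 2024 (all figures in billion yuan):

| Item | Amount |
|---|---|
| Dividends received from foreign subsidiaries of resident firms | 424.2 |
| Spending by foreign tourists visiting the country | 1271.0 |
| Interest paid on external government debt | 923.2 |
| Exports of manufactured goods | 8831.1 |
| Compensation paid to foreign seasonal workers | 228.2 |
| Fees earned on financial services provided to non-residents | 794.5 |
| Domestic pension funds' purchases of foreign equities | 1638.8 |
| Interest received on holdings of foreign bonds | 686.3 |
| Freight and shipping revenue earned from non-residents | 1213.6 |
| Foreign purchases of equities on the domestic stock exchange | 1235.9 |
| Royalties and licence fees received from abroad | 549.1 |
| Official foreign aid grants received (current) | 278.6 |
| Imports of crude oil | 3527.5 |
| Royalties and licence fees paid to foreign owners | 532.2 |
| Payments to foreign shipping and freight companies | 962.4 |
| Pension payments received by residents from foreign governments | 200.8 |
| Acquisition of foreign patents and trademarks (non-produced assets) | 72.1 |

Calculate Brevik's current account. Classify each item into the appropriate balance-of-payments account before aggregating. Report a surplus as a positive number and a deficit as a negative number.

8075.7

Goods: -3527.5 + 8831.1 = 5303.6
Services: 549.1 + 1271.0 + 1213.6 + 794.5 - 532.2 - 962.4 = 2333.6
Primary income: 686.3 + 424.2 - 923.2 - 228.2 = -40.9
Secondary income: 200.8 + 278.6 = 479.4
Current account = 5303.6 + 2333.6 + (-40.9) + 479.4 = 8075.7
(Excluded from the current account — financial account: domestic pension funds' purchases of foreign equities 1638.8, foreign purchases of equities on the domestic stock exchange 1235.9; capital account: acquisition of foreign patents and trademarks (non-produced assets) 72.1.)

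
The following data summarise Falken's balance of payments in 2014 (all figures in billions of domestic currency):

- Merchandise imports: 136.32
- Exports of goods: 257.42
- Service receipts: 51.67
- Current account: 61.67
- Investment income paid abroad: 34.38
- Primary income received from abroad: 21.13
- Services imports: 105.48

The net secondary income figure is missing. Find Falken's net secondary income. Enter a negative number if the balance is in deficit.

7.63

Current account = goods balance + services balance + net primary income + net secondary income
Sum of the known components = 54.04
Net secondary income = CA - (known components) = 61.67 - 54.04 = 7.63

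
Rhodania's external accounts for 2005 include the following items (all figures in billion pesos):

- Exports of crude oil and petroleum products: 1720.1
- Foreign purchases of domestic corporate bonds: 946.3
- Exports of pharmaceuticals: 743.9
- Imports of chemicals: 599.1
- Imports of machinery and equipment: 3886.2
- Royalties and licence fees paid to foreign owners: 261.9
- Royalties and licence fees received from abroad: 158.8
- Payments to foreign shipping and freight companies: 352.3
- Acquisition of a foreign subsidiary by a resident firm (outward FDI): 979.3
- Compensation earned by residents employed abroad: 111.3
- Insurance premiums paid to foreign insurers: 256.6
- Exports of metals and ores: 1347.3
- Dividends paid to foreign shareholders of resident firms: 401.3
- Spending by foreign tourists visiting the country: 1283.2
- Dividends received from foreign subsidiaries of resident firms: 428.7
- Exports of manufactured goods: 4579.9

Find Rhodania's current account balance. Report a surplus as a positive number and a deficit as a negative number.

4615.8

Goods: -599.1 + 4579.9 - 3886.2 + 743.9 + 1720.1 + 1347.3 = 3905.9
Services: -256.6 + 158.8 - 261.9 - 352.3 + 1283.2 = 571.2
Primary income: 428.7 + 111.3 - 401.3 = 138.7
Current account = 3905.9 + 571.2 + 138.7 = 4615.8
(Excluded from the current account — financial account: foreign purchases of domestic corporate bonds 946.3, acquisition of a foreign subsidiary by a resident firm (outward FDI) 979.3.)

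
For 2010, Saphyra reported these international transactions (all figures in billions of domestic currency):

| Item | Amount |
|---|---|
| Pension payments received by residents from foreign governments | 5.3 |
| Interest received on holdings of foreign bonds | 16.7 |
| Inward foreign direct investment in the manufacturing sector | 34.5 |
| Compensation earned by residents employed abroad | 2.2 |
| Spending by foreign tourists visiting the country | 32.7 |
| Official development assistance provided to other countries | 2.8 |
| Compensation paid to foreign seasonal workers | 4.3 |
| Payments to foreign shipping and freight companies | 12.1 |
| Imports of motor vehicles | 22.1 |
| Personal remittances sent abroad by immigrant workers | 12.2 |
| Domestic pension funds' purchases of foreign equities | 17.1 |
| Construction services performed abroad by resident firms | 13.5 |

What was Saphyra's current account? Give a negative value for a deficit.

Goods: -22.1
Services: -12.1 + 13.5 + 32.7 = 34.1
Primary income: 16.7 - 4.3 + 2.2 = 14.6
Secondary income: 5.3 - 12.2 - 2.8 = -9.7
Current account = (-22.1) + 34.1 + 14.6 + (-9.7) = 16.9
(Excluded from the current account — financial account: inward foreign direct investment in the manufacturing sector 34.5, domestic pension funds' purchases of foreign equities 17.1.)

16.9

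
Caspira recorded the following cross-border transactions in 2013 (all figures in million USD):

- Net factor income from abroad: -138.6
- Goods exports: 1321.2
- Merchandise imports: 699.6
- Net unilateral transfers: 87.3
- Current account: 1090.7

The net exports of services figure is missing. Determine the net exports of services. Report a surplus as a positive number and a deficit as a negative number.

Current account = goods balance + services balance + net primary income + net secondary income
Sum of the known components = 570.3
Net exports of services = CA - (known components) = 1090.7 - 570.3 = 520.4

520.4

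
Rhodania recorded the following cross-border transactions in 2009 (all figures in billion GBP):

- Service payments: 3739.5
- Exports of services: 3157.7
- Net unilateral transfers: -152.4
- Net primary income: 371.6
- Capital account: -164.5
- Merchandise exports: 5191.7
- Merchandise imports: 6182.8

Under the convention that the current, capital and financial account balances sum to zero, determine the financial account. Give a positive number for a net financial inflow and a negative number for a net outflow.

Goods balance = 5191.7 - 6182.8 = -991.1
Services balance = 3157.7 - 3739.5 = -581.8
Trade balance (goods + services) = -991.1 + (-581.8) = -1572.9
Net primary income = 371.6
Net secondary income = -152.4
Current account = -1572.9 + 371.6 + (-152.4) = -1353.7
Financial account = -(-1353.7 + (-164.5)) = 1518.2

1518.2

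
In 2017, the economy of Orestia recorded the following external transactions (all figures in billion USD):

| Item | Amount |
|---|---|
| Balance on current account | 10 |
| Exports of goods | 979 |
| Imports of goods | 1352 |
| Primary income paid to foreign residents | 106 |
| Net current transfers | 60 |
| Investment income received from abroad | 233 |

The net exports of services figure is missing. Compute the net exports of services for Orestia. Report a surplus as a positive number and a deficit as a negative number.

Current account = goods balance + services balance + net primary income + net secondary income
Sum of the known components = -186
Net exports of services = CA - (known components) = 10 - (-186) = 196

196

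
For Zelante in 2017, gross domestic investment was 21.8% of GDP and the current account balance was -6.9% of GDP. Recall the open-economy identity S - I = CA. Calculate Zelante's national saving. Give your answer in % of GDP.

14.9

S = I + CA = 21.8 + (-6.9) = 14.9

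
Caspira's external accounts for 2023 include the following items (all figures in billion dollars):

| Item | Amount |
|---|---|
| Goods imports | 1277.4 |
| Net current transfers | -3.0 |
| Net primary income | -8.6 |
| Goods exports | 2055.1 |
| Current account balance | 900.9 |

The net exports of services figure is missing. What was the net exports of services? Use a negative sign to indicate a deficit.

134.8

Current account = goods balance + services balance + net primary income + net secondary income
Sum of the known components = 766.1
Net exports of services = CA - (known components) = 900.9 - 766.1 = 134.8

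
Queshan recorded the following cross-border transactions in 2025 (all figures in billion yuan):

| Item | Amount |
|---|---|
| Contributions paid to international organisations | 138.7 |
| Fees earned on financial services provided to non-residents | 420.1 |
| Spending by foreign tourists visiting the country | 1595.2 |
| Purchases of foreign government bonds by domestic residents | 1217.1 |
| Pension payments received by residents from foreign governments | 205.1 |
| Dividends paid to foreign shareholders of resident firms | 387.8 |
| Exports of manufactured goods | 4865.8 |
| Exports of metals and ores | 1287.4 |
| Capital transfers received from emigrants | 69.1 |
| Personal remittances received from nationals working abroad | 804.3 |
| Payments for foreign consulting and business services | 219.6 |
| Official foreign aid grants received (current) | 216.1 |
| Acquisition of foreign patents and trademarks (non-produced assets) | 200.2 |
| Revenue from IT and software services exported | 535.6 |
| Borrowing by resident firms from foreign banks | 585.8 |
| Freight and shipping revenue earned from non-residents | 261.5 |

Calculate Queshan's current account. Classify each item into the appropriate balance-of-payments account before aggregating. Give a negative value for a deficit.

Goods: 4865.8 + 1287.4 = 6153.2
Services: 535.6 + 261.5 + 1595.2 - 219.6 + 420.1 = 2592.8
Primary income: -387.8
Secondary income: -138.7 + 804.3 + 216.1 + 205.1 = 1086.8
Current account = 6153.2 + 2592.8 + (-387.8) + 1086.8 = 9445.0
(Excluded from the current account — financial account: purchases of foreign government bonds by domestic residents 1217.1, borrowing by resident firms from foreign banks 585.8; capital account: capital transfers received from emigrants 69.1, acquisition of foreign patents and trademarks (non-produced assets) 200.2.)

9445.0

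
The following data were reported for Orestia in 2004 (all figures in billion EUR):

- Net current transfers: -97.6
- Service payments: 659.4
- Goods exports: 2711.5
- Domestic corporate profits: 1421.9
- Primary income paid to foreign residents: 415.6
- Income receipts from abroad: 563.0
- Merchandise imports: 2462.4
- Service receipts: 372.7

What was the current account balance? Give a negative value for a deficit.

Goods balance = 2711.5 - 2462.4 = 249.1
Services balance = 372.7 - 659.4 = -286.7
Trade balance (goods + services) = 249.1 + (-286.7) = -37.6
Net primary income = 563.0 - 415.6 = 147.4
Net secondary income = -97.6
Current account = -37.6 + 147.4 + (-97.6) = 12.2

12.2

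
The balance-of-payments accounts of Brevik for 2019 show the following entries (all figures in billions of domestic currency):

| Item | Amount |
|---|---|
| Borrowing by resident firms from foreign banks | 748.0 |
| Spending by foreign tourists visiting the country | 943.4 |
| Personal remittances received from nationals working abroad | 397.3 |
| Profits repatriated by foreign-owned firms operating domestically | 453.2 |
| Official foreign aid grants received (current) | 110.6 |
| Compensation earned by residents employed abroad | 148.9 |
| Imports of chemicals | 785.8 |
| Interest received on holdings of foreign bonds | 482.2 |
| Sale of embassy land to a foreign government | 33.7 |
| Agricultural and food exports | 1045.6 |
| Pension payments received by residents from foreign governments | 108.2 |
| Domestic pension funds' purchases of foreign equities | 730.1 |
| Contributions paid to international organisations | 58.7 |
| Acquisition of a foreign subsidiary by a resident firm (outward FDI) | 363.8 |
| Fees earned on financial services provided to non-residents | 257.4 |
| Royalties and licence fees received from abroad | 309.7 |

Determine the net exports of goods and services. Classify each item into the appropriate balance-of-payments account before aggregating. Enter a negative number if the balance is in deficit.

Goods: -785.8 + 1045.6 = 259.8
Services: 257.4 + 309.7 + 943.4 = 1510.5
Trade balance = 259.8 + 1510.5 = 1770.3
(Excluded from the trade balance — financial account: borrowing by resident firms from foreign banks 748.0, domestic pension funds' purchases of foreign equities 730.1, acquisition of a foreign subsidiary by a resident firm (outward FDI) 363.8; secondary income: personal remittances received from nationals working abroad 397.3, official foreign aid grants received (current) 110.6, pension payments received by residents from foreign governments 108.2, contributions paid to international organisations 58.7; primary income: profits repatriated by foreign-owned firms operating domestically 453.2, compensation earned by residents employed abroad 148.9, interest received on holdings of foreign bonds 482.2; capital account: sale of embassy land to a foreign government 33.7.)

1770.3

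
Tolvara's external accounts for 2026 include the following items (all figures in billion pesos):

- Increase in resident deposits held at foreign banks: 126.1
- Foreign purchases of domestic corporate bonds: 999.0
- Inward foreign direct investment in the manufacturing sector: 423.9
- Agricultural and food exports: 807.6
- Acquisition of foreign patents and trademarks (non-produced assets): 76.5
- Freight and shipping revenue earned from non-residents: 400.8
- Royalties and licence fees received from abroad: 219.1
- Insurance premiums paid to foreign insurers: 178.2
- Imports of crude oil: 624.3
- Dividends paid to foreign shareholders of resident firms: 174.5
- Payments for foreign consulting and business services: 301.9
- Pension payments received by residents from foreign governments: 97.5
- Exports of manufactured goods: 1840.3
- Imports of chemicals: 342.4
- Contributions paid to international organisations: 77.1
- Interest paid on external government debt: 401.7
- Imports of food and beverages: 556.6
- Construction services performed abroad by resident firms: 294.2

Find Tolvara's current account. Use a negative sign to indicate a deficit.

Goods: -624.3 - 342.4 + 807.6 - 556.6 + 1840.3 = 1124.6
Services: 400.8 + 294.2 + 219.1 - 301.9 - 178.2 = 434.0
Primary income: -401.7 - 174.5 = -576.2
Secondary income: 97.5 - 77.1 = 20.4
Current account = 1124.6 + 434.0 + (-576.2) + 20.4 = 1002.8
(Excluded from the current account — financial account: increase in resident deposits held at foreign banks 126.1, foreign purchases of domestic corporate bonds 999.0, inward foreign direct investment in the manufacturing sector 423.9; capital account: acquisition of foreign patents and trademarks (non-produced assets) 76.5.)

1002.8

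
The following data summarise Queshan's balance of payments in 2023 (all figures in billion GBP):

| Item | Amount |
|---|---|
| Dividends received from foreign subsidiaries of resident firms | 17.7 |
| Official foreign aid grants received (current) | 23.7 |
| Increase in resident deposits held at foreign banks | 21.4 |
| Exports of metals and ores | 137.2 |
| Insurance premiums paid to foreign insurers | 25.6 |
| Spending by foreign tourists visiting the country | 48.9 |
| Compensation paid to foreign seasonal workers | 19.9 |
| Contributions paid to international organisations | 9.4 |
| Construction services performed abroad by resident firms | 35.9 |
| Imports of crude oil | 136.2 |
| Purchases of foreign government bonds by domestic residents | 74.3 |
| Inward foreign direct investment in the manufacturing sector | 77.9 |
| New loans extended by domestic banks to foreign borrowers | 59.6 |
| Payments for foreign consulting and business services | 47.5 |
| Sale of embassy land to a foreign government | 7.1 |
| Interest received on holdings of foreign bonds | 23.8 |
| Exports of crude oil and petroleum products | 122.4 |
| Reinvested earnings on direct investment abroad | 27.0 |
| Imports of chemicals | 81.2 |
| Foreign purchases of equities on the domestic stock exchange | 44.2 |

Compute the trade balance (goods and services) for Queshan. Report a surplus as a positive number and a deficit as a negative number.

53.9

Goods: 137.2 - 136.2 - 81.2 + 122.4 = 42.2
Services: -25.6 - 47.5 + 35.9 + 48.9 = 11.7
Trade balance = 42.2 + 11.7 = 53.9
(Excluded from the trade balance — primary income: dividends received from foreign subsidiaries of resident firms 17.7, compensation paid to foreign seasonal workers 19.9, interest received on holdings of foreign bonds 23.8, reinvested earnings on direct investment abroad 27.0; secondary income: official foreign aid grants received (current) 23.7, contributions paid to international organisations 9.4; financial account: increase in resident deposits held at foreign banks 21.4, purchases of foreign government bonds by domestic residents 74.3, inward foreign direct investment in the manufacturing sector 77.9, new loans extended by domestic banks to foreign borrowers 59.6, foreign purchases of equities on the domestic stock exchange 44.2; capital account: sale of embassy land to a foreign government 7.1.)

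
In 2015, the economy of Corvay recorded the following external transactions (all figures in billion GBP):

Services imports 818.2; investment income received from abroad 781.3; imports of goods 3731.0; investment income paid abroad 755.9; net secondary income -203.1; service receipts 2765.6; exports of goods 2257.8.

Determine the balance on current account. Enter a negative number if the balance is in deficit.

296.5

Goods balance = 2257.8 - 3731.0 = -1473.2
Services balance = 2765.6 - 818.2 = 1947.4
Trade balance (goods + services) = -1473.2 + 1947.4 = 474.2
Net primary income = 781.3 - 755.9 = 25.4
Net secondary income = -203.1
Current account = 474.2 + 25.4 + (-203.1) = 296.5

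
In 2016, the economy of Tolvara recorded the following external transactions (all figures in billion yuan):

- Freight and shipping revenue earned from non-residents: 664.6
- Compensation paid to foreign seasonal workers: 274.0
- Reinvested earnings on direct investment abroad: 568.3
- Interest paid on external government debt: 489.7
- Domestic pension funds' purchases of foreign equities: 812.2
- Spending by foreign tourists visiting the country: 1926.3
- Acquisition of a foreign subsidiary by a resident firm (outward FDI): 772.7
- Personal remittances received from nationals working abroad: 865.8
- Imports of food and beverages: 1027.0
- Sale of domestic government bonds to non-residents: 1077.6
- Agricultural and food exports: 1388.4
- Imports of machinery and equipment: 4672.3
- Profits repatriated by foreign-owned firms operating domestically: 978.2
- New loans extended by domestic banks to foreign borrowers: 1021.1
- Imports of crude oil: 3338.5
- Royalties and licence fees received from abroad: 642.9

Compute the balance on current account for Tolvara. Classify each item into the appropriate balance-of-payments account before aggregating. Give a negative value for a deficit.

-4723.4

Goods: 1388.4 - 1027.0 - 4672.3 - 3338.5 = -7649.4
Services: 664.6 + 642.9 + 1926.3 = 3233.8
Primary income: -978.2 - 274.0 - 489.7 + 568.3 = -1173.6
Secondary income: 865.8
Current account = (-7649.4) + 3233.8 + (-1173.6) + 865.8 = -4723.4
(Excluded from the current account — financial account: domestic pension funds' purchases of foreign equities 812.2, acquisition of a foreign subsidiary by a resident firm (outward FDI) 772.7, sale of domestic government bonds to non-residents 1077.6, new loans extended by domestic banks to foreign borrowers 1021.1.)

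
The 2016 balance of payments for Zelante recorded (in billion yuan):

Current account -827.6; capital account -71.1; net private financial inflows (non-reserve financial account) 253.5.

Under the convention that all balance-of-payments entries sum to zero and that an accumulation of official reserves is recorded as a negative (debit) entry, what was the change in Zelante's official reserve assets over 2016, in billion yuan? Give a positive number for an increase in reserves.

Official reserve transactions balance = -((-827.6) + (-71.1) + 253.5) = 645.2
An accumulation of reserves is recorded as a debit (negative entry), so the change in the stock of reserves is the negative of that balance.
Change in official reserves = -(645.2) = -645.2

-645.2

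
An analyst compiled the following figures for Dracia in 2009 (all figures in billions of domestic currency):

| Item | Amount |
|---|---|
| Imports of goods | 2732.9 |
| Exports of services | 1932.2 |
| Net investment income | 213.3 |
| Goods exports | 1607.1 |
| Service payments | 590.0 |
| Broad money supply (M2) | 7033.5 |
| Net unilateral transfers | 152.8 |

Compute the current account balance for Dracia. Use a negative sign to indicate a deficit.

582.5

Goods balance = 1607.1 - 2732.9 = -1125.8
Services balance = 1932.2 - 590.0 = 1342.2
Trade balance (goods + services) = -1125.8 + 1342.2 = 216.4
Net primary income = 213.3
Net secondary income = 152.8
Current account = 216.4 + 213.3 + 152.8 = 582.5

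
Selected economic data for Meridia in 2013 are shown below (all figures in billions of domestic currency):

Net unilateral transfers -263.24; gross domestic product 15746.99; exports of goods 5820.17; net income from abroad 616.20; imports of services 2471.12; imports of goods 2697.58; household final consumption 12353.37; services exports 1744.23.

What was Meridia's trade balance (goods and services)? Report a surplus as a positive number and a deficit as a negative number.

2395.70

Goods balance = 5820.17 - 2697.58 = 3122.59
Services balance = 1744.23 - 2471.12 = -726.89
Trade balance (goods + services) = 3122.59 + (-726.89) = 2395.70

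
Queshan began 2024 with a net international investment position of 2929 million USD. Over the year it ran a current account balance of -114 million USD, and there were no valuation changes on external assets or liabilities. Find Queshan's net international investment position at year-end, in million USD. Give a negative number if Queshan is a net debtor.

2815

With no valuation effects, change in NIIP = current account = -114
End-of-year NIIP = 2929 + (-114) = 2815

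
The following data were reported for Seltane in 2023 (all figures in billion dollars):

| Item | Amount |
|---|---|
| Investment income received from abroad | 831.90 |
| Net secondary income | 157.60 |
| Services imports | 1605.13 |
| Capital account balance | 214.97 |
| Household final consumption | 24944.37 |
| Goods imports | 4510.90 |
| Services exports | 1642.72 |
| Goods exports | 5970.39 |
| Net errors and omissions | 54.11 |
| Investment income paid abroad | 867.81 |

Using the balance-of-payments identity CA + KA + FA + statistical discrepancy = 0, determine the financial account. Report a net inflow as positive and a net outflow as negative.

-1887.85

Goods balance = 5970.39 - 4510.90 = 1459.49
Services balance = 1642.72 - 1605.13 = 37.59
Trade balance (goods + services) = 1459.49 + 37.59 = 1497.08
Net primary income = 831.90 - 867.81 = -35.91
Net secondary income = 157.60
Current account = 1497.08 + (-35.91) + 157.60 = 1618.77
Financial account = -(1618.77 + 214.97 + 54.11) = -1887.85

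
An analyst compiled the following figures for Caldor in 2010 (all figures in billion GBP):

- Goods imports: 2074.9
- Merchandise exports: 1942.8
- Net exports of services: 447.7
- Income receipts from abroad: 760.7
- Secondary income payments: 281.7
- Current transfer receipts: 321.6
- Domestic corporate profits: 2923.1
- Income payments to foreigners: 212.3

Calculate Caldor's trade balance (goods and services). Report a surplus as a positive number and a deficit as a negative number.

315.6

Goods balance = 1942.8 - 2074.9 = -132.1
Services balance = 447.7
Trade balance (goods + services) = -132.1 + 447.7 = 315.6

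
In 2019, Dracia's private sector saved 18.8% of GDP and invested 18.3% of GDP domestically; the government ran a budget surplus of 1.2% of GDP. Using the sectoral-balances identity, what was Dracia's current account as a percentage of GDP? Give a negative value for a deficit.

1.7

By the sectoral-balances identity, CA = (S_private - I) + (T - G).
Private balance = 18.8 - 18.3 = 0.5
Government balance (T - G) = 1.2
CA = 0.5 + 1.2 = 1.7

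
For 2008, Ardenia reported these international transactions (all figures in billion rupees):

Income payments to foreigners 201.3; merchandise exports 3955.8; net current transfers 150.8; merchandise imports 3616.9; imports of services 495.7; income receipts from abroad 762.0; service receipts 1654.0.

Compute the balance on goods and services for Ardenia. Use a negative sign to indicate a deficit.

1497.2

Goods balance = 3955.8 - 3616.9 = 338.9
Services balance = 1654.0 - 495.7 = 1158.3
Trade balance (goods + services) = 338.9 + 1158.3 = 1497.2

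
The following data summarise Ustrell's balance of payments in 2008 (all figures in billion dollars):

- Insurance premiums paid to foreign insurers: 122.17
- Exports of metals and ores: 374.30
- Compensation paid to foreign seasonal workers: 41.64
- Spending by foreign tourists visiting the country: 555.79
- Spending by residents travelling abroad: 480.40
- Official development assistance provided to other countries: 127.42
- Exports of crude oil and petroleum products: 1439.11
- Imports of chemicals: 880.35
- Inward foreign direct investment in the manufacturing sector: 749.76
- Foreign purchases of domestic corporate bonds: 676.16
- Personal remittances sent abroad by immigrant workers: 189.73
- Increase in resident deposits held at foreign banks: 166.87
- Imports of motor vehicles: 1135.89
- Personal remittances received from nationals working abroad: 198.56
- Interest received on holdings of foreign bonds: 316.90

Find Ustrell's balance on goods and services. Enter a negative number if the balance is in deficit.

Goods: -880.35 + 374.30 - 1135.89 + 1439.11 = -202.83
Services: -480.40 + 555.79 - 122.17 = -46.78
Trade balance = -202.83 + (-46.78) = -249.61
(Excluded from the trade balance — primary income: compensation paid to foreign seasonal workers 41.64, interest received on holdings of foreign bonds 316.90; secondary income: official development assistance provided to other countries 127.42, personal remittances sent abroad by immigrant workers 189.73, personal remittances received from nationals working abroad 198.56; financial account: inward foreign direct investment in the manufacturing sector 749.76, foreign purchases of domestic corporate bonds 676.16, increase in resident deposits held at foreign banks 166.87.)

-249.61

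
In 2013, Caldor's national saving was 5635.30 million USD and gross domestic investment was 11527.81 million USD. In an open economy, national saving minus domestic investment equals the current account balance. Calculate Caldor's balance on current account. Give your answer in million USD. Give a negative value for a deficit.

CA = S - I = 5635.30 - 11527.81 = -5892.51

-5892.51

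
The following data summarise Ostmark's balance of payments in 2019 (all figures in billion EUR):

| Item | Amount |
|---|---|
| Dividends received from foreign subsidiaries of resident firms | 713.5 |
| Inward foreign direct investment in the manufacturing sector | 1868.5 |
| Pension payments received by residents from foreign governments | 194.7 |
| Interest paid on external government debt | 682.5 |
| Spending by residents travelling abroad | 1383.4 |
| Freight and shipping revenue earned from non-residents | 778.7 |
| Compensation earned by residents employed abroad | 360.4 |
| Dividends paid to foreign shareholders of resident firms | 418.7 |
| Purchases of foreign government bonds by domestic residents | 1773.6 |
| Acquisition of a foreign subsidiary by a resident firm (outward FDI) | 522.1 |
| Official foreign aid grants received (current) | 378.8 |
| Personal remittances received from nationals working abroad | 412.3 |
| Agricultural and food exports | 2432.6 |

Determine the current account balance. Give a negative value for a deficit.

Goods: 2432.6
Services: -1383.4 + 778.7 = -604.7
Primary income: 713.5 - 682.5 + 360.4 - 418.7 = -27.3
Secondary income: 194.7 + 378.8 + 412.3 = 985.8
Current account = 2432.6 + (-604.7) + (-27.3) + 985.8 = 2786.4
(Excluded from the current account — financial account: inward foreign direct investment in the manufacturing sector 1868.5, purchases of foreign government bonds by domestic residents 1773.6, acquisition of a foreign subsidiary by a resident firm (outward FDI) 522.1.)

2786.4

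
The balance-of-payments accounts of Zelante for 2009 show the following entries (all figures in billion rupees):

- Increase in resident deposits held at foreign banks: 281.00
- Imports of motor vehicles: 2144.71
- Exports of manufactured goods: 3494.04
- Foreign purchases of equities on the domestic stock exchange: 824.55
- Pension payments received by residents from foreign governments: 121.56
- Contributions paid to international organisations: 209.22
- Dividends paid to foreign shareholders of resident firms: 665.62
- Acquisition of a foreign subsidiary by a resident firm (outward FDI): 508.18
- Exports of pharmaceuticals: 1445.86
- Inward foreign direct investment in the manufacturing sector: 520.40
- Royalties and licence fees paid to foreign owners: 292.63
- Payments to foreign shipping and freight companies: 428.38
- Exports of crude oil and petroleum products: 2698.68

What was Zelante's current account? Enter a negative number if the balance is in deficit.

4019.58

Goods: 1445.86 + 3494.04 + 2698.68 - 2144.71 = 5493.87
Services: -428.38 - 292.63 = -721.01
Primary income: -665.62
Secondary income: 121.56 - 209.22 = -87.66
Current account = 5493.87 + (-721.01) + (-665.62) + (-87.66) = 4019.58
(Excluded from the current account — financial account: increase in resident deposits held at foreign banks 281.00, foreign purchases of equities on the domestic stock exchange 824.55, acquisition of a foreign subsidiary by a resident firm (outward FDI) 508.18, inward foreign direct investment in the manufacturing sector 520.40.)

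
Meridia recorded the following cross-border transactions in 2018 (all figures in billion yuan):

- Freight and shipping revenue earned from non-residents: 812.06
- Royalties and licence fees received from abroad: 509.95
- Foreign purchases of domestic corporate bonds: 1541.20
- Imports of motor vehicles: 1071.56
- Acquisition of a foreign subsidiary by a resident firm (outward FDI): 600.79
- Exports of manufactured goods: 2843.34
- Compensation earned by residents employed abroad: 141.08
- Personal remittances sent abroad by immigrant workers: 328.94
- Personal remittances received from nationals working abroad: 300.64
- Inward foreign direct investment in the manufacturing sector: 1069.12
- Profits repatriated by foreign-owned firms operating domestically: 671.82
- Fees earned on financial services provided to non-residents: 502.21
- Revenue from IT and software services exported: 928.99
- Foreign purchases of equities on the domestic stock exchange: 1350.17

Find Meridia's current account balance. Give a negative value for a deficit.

3965.95

Goods: 2843.34 - 1071.56 = 1771.78
Services: 928.99 + 502.21 + 509.95 + 812.06 = 2753.21
Primary income: 141.08 - 671.82 = -530.74
Secondary income: -328.94 + 300.64 = -28.30
Current account = 1771.78 + 2753.21 + (-530.74) + (-28.30) = 3965.95
(Excluded from the current account — financial account: foreign purchases of domestic corporate bonds 1541.20, acquisition of a foreign subsidiary by a resident firm (outward FDI) 600.79, inward foreign direct investment in the manufacturing sector 1069.12, foreign purchases of equities on the domestic stock exchange 1350.17.)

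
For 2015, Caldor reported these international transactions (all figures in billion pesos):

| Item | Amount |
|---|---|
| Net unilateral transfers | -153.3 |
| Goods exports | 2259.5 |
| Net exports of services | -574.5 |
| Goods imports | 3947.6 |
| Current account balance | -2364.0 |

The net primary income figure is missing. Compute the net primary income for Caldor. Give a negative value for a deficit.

51.9

Current account = goods balance + services balance + net primary income + net secondary income
Sum of the known components = -2415.9
Net primary income = CA - (known components) = -2364.0 - (-2415.9) = 51.9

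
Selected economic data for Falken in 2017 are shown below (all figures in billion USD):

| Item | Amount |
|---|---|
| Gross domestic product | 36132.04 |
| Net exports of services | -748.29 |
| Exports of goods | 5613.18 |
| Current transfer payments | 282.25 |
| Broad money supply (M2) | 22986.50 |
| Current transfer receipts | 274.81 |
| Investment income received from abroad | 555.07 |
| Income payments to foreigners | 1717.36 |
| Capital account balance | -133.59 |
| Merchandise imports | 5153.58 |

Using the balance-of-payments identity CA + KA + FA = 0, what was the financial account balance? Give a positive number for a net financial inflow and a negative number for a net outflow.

Goods balance = 5613.18 - 5153.58 = 459.60
Services balance = -748.29
Trade balance (goods + services) = 459.60 + (-748.29) = -288.69
Net primary income = 555.07 - 1717.36 = -1162.29
Net secondary income = 274.81 - 282.25 = -7.44
Current account = -288.69 + (-1162.29) + (-7.44) = -1458.42
Financial account = -(-1458.42 + (-133.59)) = 1592.01

1592.01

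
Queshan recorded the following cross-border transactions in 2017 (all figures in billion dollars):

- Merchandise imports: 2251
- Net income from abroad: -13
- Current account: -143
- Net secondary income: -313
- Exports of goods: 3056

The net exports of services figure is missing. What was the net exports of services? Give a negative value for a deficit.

-622

Current account = goods balance + services balance + net primary income + net secondary income
Sum of the known components = 479
Net exports of services = CA - (known components) = -143 - 479 = -622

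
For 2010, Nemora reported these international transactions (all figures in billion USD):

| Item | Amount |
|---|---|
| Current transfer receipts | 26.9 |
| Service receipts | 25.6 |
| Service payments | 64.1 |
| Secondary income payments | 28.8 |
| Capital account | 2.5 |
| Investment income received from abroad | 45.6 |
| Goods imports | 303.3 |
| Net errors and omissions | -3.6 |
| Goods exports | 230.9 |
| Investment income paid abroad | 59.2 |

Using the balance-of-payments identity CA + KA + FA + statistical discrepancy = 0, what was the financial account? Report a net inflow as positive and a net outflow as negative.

Goods balance = 230.9 - 303.3 = -72.4
Services balance = 25.6 - 64.1 = -38.5
Trade balance (goods + services) = -72.4 + (-38.5) = -110.9
Net primary income = 45.6 - 59.2 = -13.6
Net secondary income = 26.9 - 28.8 = -1.9
Current account = -110.9 + (-13.6) + (-1.9) = -126.4
Financial account = -(-126.4 + 2.5 + (-3.6)) = 127.5

127.5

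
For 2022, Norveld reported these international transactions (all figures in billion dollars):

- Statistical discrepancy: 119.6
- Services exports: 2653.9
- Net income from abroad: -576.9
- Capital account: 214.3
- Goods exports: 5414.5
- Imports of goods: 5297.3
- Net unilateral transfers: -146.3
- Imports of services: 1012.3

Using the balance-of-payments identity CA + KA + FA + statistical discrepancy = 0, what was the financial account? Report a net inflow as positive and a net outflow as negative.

Goods balance = 5414.5 - 5297.3 = 117.2
Services balance = 2653.9 - 1012.3 = 1641.6
Trade balance (goods + services) = 117.2 + 1641.6 = 1758.8
Net primary income = -576.9
Net secondary income = -146.3
Current account = 1758.8 + (-576.9) + (-146.3) = 1035.6
Financial account = -(1035.6 + 214.3 + 119.6) = -1369.5

-1369.5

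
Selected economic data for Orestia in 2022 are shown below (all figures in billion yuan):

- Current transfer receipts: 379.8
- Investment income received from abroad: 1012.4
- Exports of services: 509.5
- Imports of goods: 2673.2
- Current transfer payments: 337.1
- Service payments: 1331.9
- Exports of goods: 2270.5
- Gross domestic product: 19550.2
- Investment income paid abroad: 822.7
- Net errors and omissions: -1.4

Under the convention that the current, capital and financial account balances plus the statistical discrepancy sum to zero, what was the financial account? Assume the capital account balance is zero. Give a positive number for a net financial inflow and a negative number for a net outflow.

994.1

Goods balance = 2270.5 - 2673.2 = -402.7
Services balance = 509.5 - 1331.9 = -822.4
Trade balance (goods + services) = -402.7 + (-822.4) = -1225.1
Net primary income = 1012.4 - 822.7 = 189.7
Net secondary income = 379.8 - 337.1 = 42.7
Current account = -1225.1 + 189.7 + 42.7 = -992.7
Financial account = -(-992.7 + (-1.4)) = 994.1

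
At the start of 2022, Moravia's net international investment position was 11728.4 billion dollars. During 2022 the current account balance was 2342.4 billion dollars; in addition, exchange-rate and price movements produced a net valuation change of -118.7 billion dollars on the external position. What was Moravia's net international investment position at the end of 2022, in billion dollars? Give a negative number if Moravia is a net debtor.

Change in NIIP = current account + net valuation change = 2342.4 + (-118.7) = 2223.7
End-of-year NIIP = 11728.4 + 2223.7 = 13952.1

13952.1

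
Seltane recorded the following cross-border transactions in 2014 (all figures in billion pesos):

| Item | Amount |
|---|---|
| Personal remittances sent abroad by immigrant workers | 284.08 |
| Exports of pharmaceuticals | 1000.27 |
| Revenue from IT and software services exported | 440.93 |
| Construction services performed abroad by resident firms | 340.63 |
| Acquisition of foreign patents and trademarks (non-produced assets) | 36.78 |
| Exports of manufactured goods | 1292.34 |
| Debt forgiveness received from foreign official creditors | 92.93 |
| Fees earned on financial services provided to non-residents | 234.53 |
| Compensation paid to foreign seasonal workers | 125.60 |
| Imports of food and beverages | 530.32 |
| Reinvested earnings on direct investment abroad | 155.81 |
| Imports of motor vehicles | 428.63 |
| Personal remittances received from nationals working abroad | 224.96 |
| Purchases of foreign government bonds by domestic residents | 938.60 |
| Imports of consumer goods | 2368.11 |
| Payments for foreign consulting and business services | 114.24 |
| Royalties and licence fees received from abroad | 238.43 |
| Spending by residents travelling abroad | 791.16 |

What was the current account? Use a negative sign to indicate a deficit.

Goods: -2368.11 - 530.32 + 1000.27 - 428.63 + 1292.34 = -1034.45
Services: 340.63 - 114.24 + 238.43 - 791.16 + 440.93 + 234.53 = 349.12
Primary income: -125.60 + 155.81 = 30.21
Secondary income: -284.08 + 224.96 = -59.12
Current account = (-1034.45) + 349.12 + 30.21 + (-59.12) = -714.24
(Excluded from the current account — capital account: acquisition of foreign patents and trademarks (non-produced assets) 36.78, debt forgiveness received from foreign official creditors 92.93; financial account: purchases of foreign government bonds by domestic residents 938.60.)

-714.24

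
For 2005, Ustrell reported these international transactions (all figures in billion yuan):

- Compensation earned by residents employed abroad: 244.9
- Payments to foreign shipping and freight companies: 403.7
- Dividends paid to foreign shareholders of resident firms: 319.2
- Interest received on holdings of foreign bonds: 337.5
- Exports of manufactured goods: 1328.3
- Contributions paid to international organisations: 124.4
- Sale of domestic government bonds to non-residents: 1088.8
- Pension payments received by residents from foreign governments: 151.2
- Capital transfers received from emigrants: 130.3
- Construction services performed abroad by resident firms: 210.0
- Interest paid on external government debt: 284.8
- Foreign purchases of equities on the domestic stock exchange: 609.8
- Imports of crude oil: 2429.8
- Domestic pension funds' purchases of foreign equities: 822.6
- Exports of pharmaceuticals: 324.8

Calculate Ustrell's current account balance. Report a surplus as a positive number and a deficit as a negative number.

-965.2

Goods: 324.8 - 2429.8 + 1328.3 = -776.7
Services: 210.0 - 403.7 = -193.7
Primary income: 337.5 - 319.2 - 284.8 + 244.9 = -21.6
Secondary income: 151.2 - 124.4 = 26.8
Current account = (-776.7) + (-193.7) + (-21.6) + 26.8 = -965.2
(Excluded from the current account — financial account: sale of domestic government bonds to non-residents 1088.8, foreign purchases of equities on the domestic stock exchange 609.8, domestic pension funds' purchases of foreign equities 822.6; capital account: capital transfers received from emigrants 130.3.)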